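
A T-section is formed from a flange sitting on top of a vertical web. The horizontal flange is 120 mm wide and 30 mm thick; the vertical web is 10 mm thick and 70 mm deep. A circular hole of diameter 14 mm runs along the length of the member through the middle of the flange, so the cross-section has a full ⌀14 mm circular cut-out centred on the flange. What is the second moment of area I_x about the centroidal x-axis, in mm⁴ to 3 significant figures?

I_x ≈ 2.01 × 10⁶ mm⁴

Treat the section as a set of non-overlapping primitives; coordinates are from the bounding-box lower-left.
Flange: 120 × 30, A = 3 600 mm², y = 85 mm, Ī = 270 000 mm⁴.
Web: 10 × 70, A = 700 mm², y = 35 mm, Ī = 285 833 mm⁴.
Hole (subtracted): ⌀14, A = 153.94 mm², y = 85 mm, Ī = 1885.7 mm⁴.
Centroid: ȳ = ΣA·y / ΣA = 76.558 mm.
Transfer each piece to the centroidal x-axis using Ī + A·d² with d = y − 76.558:
  flange: d = 8.4417 mm → contributes +526 547 mm⁴
  web: d = -41.558 mm → contributes +1 494 795 mm⁴
  hole: d = 8.4417 mm → contributes −12 856 mm⁴
Total I = 2 008 486 mm⁴.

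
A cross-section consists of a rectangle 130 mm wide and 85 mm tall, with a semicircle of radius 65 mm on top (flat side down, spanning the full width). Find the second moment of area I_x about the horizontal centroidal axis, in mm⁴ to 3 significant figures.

Decompose the section into non-overlapping parts with the origin at the bottom-left of its bounding rectangle.
Rectangular body: 130 × 85, A = 11 050 mm², y = 42.5 mm, Ī = 6 653 021 mm⁴.
Semicircular cap: semicircle r = 65, A = 6636.6 mm², y = 112.59 mm, Ī = 1 959 230 mm⁴.
Centroid: ȳ = ΣA·y / ΣA = 68.799 mm.
Transfer each piece to the horizontal centroidal axis using Ī + A·d² with d = y − 68.799:
  rectangular body: d = -26.299 mm → contributes +14 295 587 mm⁴
  semicircular cap: d = 43.788 mm → contributes +14 684 145 mm⁴
Total I = 28 979 732 mm⁴.

I_x ≈ 2.90 × 10⁷ mm⁴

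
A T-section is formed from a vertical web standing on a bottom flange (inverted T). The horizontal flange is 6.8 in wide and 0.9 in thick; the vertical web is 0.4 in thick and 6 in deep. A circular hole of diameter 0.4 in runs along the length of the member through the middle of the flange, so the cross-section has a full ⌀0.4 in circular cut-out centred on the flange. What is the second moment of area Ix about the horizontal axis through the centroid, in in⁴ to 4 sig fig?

Decompose the section into non-overlapping parts with the origin at the bottom-left of its bounding rectangle.
Flange: 6.8 × 0.9, A = 6.12 in², y = 0.45 in, Ī = 0.4131 in⁴.
Web: 0.4 × 6, A = 2.4 in², y = 3.9 in, Ī = 7.2 in⁴.
Hole (subtracted): ⌀0.4, A = 0.125664 in², y = 0.45 in, Ī = 0.00125664 in⁴.
Centroid: ȳ = ΣA·y / ΣA = 1.43638 in.
Transfer each piece to the horizontal axis through the centroid using Ī + A·d² with d = y − 1.43638:
  flange: d = -0.986379 in → contributes +6.36752 in⁴
  web: d = 2.46362 in → contributes +21.7666 in⁴
  hole: d = -0.986379 in → contributes −0.12352 in⁴
Total I = 28.0106 in⁴.

Ix ≈ 28.01 in⁴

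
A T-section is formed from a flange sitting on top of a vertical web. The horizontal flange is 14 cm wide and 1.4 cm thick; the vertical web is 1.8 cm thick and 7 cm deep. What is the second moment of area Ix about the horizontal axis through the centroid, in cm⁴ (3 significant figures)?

Treat the section as a set of non-overlapping primitives; coordinates are from the bounding-box lower-left.
Flange: 14 × 1.4, A = 19.6 cm², y = 7.7 cm, Ī = 3.2013 cm⁴.
Web: 1.8 × 7, A = 12.6 cm², y = 3.5 cm, Ī = 51.45 cm⁴.
Centroid: ȳ = ΣA·y / ΣA = 6.0565 cm.
Transfer each piece to the horizontal axis through the centroid using Ī + A·d² with d = y − 6.0565:
  flange: d = 1.6435 cm → contributes +56.141 cm⁴
  web: d = -2.5565 cm → contributes +133.8 cm⁴
Total I = 189.94 cm⁴.

Ix ≈ 190 cm⁴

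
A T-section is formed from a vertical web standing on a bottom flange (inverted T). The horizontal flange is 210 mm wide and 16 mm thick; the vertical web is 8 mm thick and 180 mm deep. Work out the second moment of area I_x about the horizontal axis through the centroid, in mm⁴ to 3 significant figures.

I_x ≈ 1.36 × 10⁷ mm⁴

Treat the section as a set of non-overlapping primitives; coordinates are from the bounding-box lower-left.
Flange: 210 × 16, A = 3 360 mm², y = 8 mm, Ī = 71 680 mm⁴.
Web: 8 × 180, A = 1 440 mm², y = 106 mm, Ī = 3 888 000 mm⁴.
Centroid: ȳ = ΣA·y / ΣA = 37.4 mm.
Transfer each piece to the horizontal axis through the centroid using Ī + A·d² with d = y − 37.4:
  flange: d = -29.4 mm → contributes +2 975 930 mm⁴
  web: d = 68.6 mm → contributes +10 664 582 mm⁴
Total I = 13 640 512 mm⁴.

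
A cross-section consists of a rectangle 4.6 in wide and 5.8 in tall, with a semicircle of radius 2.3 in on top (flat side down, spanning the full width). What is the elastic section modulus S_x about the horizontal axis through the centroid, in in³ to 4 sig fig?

Decompose the section into non-overlapping parts with the origin at the bottom-left of its bounding rectangle.
Rectangular body: 4.6 × 5.8, A = 26.68 in², y = 2.9 in, Ī = 74.7929 in⁴.
Semicircular cap: semicircle r = 2.3, A = 8.30951 in², y = 6.77615 in, Ī = 3.07145 in⁴.
Centroid: ȳ = ΣA·y / ΣA = 3.82053 in.
Transfer each piece to the horizontal axis through the centroid using Ī + A·d² with d = y − 3.82053:
  rectangular body: d = -0.920531 in → contributes +97.4009 in⁴
  semicircular cap: d = 2.95562 in → contributes +75.6608 in⁴
Total I = 173.062 in⁴.
Extreme fibre distance c = 4.27947 in; S = I/c = 40.44 in³.

S_x ≈ 40.44 in³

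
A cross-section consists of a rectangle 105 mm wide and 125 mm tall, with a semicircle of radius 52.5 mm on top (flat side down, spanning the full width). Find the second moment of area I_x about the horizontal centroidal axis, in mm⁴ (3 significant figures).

Break the section into simple shapes (no overlaps), measuring from the bottom-left corner of the bounding box.
Rectangular body: 105 × 125, A = 13 125 mm², y = 62.5 mm, Ī = 17 089 844 mm⁴.
Semicircular cap: semicircle r = 52.5, A = 4329.5 mm², y = 147.28 mm, Ī = 833 814 mm⁴.
Centroid: ȳ = ΣA·y / ΣA = 83.53 mm.
Transfer each piece to the horizontal centroidal axis using Ī + A·d² with d = y − 83.53:
  rectangular body: d = -21.03 mm → contributes +22 894 350 mm⁴
  semicircular cap: d = 63.752 mm → contributes +18 430 305 mm⁴
Total I = 41 324 655 mm⁴.

I_x ≈ 4.13 × 10⁷ mm⁴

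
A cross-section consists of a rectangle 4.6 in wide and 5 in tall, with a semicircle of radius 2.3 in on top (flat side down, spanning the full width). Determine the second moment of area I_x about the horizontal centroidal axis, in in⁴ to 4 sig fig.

I_x ≈ 124.7 in⁴

Decompose the section into non-overlapping parts with the origin at the bottom-left of its bounding rectangle.
Rectangular body: 4.6 × 5, A = 23 in², y = 2.5 in, Ī = 47.9167 in⁴.
Semicircular cap: semicircle r = 2.3, A = 8.30951 in², y = 5.97615 in, Ī = 3.07145 in⁴.
Centroid: ȳ = ΣA·y / ΣA = 3.42257 in.
Transfer each piece to the horizontal centroidal axis using Ī + A·d² with d = y − 3.42257:
  rectangular body: d = -0.922567 in → contributes +67.4926 in⁴
  semicircular cap: d = 2.55358 in → contributes +57.256 in⁴
Total I = 124.749 in⁴.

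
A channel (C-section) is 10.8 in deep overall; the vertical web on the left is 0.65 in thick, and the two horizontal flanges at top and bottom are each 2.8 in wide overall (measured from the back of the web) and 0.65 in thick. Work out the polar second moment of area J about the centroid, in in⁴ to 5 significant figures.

J ≈ 145.56 in⁴

Split into non-overlapping primitives; take the origin at the lower-left of the bounding box.
Web: 0.65 × 10.8, A = 7.02 in², y = 5.4 in, Ī = 68.2344 in⁴.
Top flange (beyond web): 2.15 × 0.65, A = 1.3975 in², y = 10.475 in, Ī = 0.04920365 in⁴.
Bottom flange (beyond web): 2.15 × 0.65, A = 1.3975 in², y = 0.325 in, Ī = 0.04920365 in⁴.
By symmetry the centroid is at mid-height, ȳ = 5.4 in.
Transfer each piece to the centroidal x-axis using Ī + A·d² with d = y − 5.4:
  web: d = 0 in → contributes +68.2344 in⁴
  top flange (beyond web): d = 5.075 in → contributes +36.04269 in⁴
  bottom flange (beyond web): d = -5.075 in → contributes +36.04269 in⁴
Total I = 140.3198 in⁴.
For the y-axis: x̄ = 0.7236755 in.
Repeating about the centroidal y-axis gives I_y = 5.242003 in⁴.
Polar second moment: J = I_x + I_y = 145.5618 in⁴.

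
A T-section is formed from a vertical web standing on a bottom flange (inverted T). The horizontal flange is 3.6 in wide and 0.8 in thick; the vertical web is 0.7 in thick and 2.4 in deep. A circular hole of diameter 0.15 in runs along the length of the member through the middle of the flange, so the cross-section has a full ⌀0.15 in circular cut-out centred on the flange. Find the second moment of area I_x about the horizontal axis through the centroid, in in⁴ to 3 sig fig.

Break the section into simple shapes (no overlaps), measuring from the bottom-left corner of the bounding box.
Flange: 3.6 × 0.8, A = 2.88 in², y = 0.4 in, Ī = 0.1536 in⁴.
Web: 0.7 × 2.4, A = 1.68 in², y = 2 in, Ī = 0.8064 in⁴.
Hole (subtracted): ⌀0.15, A = 0.017671 in², y = 0.4 in, Ī = 0.00002485 in⁴.
Centroid: ȳ = ΣA·y / ΣA = 0.99177 in.
Transfer each piece to the horizontal axis through the centroid using Ī + A·d² with d = y − 0.99177:
  flange: d = -0.59177 in → contributes +1.1621 in⁴
  web: d = 1.0082 in → contributes +2.5142 in⁴
  hole: d = -0.59177 in → contributes −0.0062132 in⁴
Total I = 3.6701 in⁴.

I_x ≈ 3.67 in⁴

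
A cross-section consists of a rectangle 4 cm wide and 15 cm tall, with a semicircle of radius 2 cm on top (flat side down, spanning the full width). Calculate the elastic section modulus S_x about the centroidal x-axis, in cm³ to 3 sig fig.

S_x ≈ 175 cm³

Split into non-overlapping primitives; take the origin at the lower-left of the bounding box.
Rectangular body: 4 × 15, A = 60 cm², y = 7.5 cm, Ī = 1 125 cm⁴.
Semicircular cap: semicircle r = 2, A = 6.2832 cm², y = 15.849 cm, Ī = 1.7561 cm⁴.
Centroid: ȳ = ΣA·y / ΣA = 8.2914 cm.
Transfer each piece to the centroidal x-axis using Ī + A·d² with d = y − 8.2914:
  rectangular body: d = -0.79141 cm → contributes +1162.6 cm⁴
  semicircular cap: d = 7.5574 cm → contributes +360.62 cm⁴
Total I = 1523.2 cm⁴.
Extreme fibre distance c = 8.7086 cm; S = I/c = 174.91 cm³.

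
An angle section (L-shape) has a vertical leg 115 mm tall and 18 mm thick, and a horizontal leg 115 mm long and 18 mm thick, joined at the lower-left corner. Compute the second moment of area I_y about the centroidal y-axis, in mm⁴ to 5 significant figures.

Treat the section as a set of non-overlapping primitives; coordinates are from the bounding-box lower-left.
Vertical leg: 18 × 115, A = 2 070 mm², x = 9 mm, Ī = 55 890 mm⁴.
Horizontal leg (remainder): 97 × 18, A = 1 746 mm², x = 66.5 mm, Ī = 1 369 010 mm⁴.
Centroid: x̄ = ΣA·x / ΣA = 35.30896 mm.
Transfer each piece to the centroidal y-axis using Ī + A·d² with d = x − 35.30896:
  vertical leg: d = -26.30896 mm → contributes +1 488 664 mm⁴
  horizontal leg (remainder): d = 31.19104 mm → contributes +3 067 659 mm⁴
Total I = 4 556 324 mm⁴.

I_y ≈ 4.5563 × 10⁶ mm⁴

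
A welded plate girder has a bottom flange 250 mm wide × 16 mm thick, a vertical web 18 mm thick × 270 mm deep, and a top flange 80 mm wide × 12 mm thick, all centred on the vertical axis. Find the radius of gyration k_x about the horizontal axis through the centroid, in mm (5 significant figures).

k_x ≈ 106.36 mm

Decompose the section into non-overlapping parts with the origin at the bottom-left of its bounding rectangle.
Bottom plate: 250 × 16, A = 4 000 mm², y = 8 mm, Ī = 85333.33 mm⁴.
Web plate: 18 × 270, A = 4 860 mm², y = 151 mm, Ī = 29 524 500 mm⁴.
Top plate: 80 × 12, A = 960 mm², y = 292 mm, Ī = 11 520 mm⁴.
Centroid: ȳ = ΣA·y / ΣA = 106.5356 mm.
Transfer each piece to the horizontal axis through the centroid using Ī + A·d² with d = y − 106.5356:
  bottom plate: d = -98.53564 mm → contributes +38 922 424 mm⁴
  web plate: d = 44.46436 mm → contributes +39 133 105 mm⁴
  top plate: d = 185.4644 mm → contributes +33 032 667 mm⁴
Total I = 111 088 196 mm⁴.
Radius of gyration: k = √(I/A) = √(111 088 196 / 9 820) = 106.36 mm.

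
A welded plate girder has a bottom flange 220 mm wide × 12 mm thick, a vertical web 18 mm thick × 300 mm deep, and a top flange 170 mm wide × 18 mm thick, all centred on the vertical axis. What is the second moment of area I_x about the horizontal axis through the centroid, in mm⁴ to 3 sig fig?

I_x ≈ 1.82 × 10⁸ mm⁴

Break the section into simple shapes (no overlaps), measuring from the bottom-left corner of the bounding box.
Bottom plate: 220 × 12, A = 2 640 mm², y = 6 mm, Ī = 31 680 mm⁴.
Web plate: 18 × 300, A = 5 400 mm², y = 162 mm, Ī = 40 500 000 mm⁴.
Top plate: 170 × 18, A = 3 060 mm², y = 321 mm, Ī = 82 620 mm⁴.
Centroid: ȳ = ΣA·y / ΣA = 168.73 mm.
Transfer each piece to the horizontal axis through the centroid using Ī + A·d² with d = y − 168.73:
  bottom plate: d = -162.73 mm → contributes +69 941 427 mm⁴
  web plate: d = -6.7297 mm → contributes +40 744 562 mm⁴
  top plate: d = 152.27 mm → contributes +71 032 500 mm⁴
Total I = 181 718 489 mm⁴.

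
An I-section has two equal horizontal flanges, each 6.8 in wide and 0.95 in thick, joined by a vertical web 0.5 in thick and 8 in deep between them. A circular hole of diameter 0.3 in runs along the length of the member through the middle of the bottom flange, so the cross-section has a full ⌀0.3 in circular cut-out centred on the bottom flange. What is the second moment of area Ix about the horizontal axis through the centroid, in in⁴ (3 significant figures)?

Break the section into simple shapes (no overlaps), measuring from the bottom-left corner of the bounding box.
Bottom flange: 6.8 × 0.95, A = 6.46 in², y = 0.475 in, Ī = 0.48585 in⁴.
Web: 0.5 × 8, A = 4 in², y = 4.95 in, Ī = 21.333 in⁴.
Top flange: 6.8 × 0.95, A = 6.46 in², y = 9.425 in, Ī = 0.48585 in⁴.
Hole (subtracted): ⌀0.3, A = 0.070686 in², y = 0.475 in, Ī = 0.00039761 in⁴.
Centroid: ȳ = ΣA·y / ΣA = 4.9688 in.
Transfer each piece to the horizontal axis through the centroid using Ī + A·d² with d = y − 4.9688:
  bottom flange: d = -4.4938 in → contributes +130.94 in⁴
  web: d = -0.018773 in → contributes +21.335 in⁴
  top flange: d = 4.4562 in → contributes +128.77 in⁴
  hole: d = -4.4938 in → contributes −1.4278 in⁴
Total I = 279.61 in⁴.

Ix ≈ 280 in⁴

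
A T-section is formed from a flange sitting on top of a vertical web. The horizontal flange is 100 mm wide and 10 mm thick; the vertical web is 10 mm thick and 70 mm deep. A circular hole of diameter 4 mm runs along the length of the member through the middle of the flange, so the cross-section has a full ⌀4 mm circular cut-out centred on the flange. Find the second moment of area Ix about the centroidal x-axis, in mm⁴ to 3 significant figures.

Ix ≈ 9.50 × 10⁵ mm⁴

Treat the section as a set of non-overlapping primitives; coordinates are from the bounding-box lower-left.
Flange: 100 × 10, A = 1 000 mm², y = 75 mm, Ī = 8333.3 mm⁴.
Web: 10 × 70, A = 700 mm², y = 35 mm, Ī = 285 833 mm⁴.
Hole (subtracted): ⌀4, A = 12.566 mm², y = 75 mm, Ī = 12.566 mm⁴.
Centroid: ȳ = ΣA·y / ΣA = 58.407 mm.
Transfer each piece to the centroidal x-axis using Ī + A·d² with d = y − 58.407:
  flange: d = 16.593 mm → contributes +283 669 mm⁴
  web: d = -23.407 mm → contributes +669 347 mm⁴
  hole: d = 16.593 mm → contributes −3472.5 mm⁴
Total I = 949 543 mm⁴.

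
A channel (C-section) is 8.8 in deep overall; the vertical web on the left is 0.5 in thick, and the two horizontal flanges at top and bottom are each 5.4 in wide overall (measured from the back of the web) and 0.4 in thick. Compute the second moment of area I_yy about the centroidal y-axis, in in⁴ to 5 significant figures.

Split into non-overlapping primitives; take the origin at the lower-left of the bounding box.
Web: 0.5 × 8.8, A = 4.4 in², x = 0.25 in, Ī = 0.09166667 in⁴.
Top flange (beyond web): 4.9 × 0.4, A = 1.96 in², x = 2.95 in, Ī = 3.921633 in⁴.
Bottom flange (beyond web): 4.9 × 0.4, A = 1.96 in², x = 2.95 in, Ī = 3.921633 in⁴.
Centroid: x̄ = ΣA·x / ΣA = 1.522115 in.
Transfer each piece to the centroidal y-axis using Ī + A·d² with d = x − 1.522115:
  web: d = -1.272115 in → contributes +7.212088 in⁴
  top flange (beyond web): d = 1.427885 in → contributes +7.917788 in⁴
  bottom flange (beyond web): d = 1.427885 in → contributes +7.917788 in⁴
Total I = 23.04766 in⁴.

I_yy ≈ 23.048 in⁴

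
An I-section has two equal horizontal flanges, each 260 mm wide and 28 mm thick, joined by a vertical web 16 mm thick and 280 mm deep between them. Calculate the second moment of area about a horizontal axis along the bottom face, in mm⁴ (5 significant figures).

Decompose the section into non-overlapping parts with the origin at the bottom-left of its bounding rectangle.
Bottom flange: 260 × 28, A = 7 280 mm², y = 14 mm, Ī = 475626.7 mm⁴.
Web: 16 × 280, A = 4 480 mm², y = 168 mm, Ī = 29 269 333 mm⁴.
Top flange: 260 × 28, A = 7 280 mm², y = 322 mm, Ī = 475626.7 mm⁴.
Transfer each piece to a horizontal axis along the bottom face using Ī + A·d² with d = y − 0:
  bottom flange: d = 14 mm → contributes +1 902 507 mm⁴
  web: d = 168 mm → contributes +155 712 853 mm⁴
  top flange: d = 322 mm → contributes +755 295 147 mm⁴
Total I = 912 910 507 mm⁴.

I_base ≈ 9.1291 × 10⁸ mm⁴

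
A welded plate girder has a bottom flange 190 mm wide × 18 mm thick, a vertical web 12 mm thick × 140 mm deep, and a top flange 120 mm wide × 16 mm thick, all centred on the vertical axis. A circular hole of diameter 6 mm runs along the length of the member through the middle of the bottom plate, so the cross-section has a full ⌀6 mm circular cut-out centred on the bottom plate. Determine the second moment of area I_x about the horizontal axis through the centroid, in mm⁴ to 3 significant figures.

I_x ≈ 3.37 × 10⁷ mm⁴

Decompose the section into non-overlapping parts with the origin at the bottom-left of its bounding rectangle.
Bottom plate: 190 × 18, A = 3 420 mm², y = 9 mm, Ī = 92 340 mm⁴.
Web plate: 12 × 140, A = 1 680 mm², y = 88 mm, Ī = 2 744 000 mm⁴.
Top plate: 120 × 16, A = 1 920 mm², y = 166 mm, Ī = 40 960 mm⁴.
Hole (subtracted): ⌀6, A = 28.274 mm², y = 9 mm, Ī = 63.617 mm⁴.
Centroid: ȳ = ΣA·y / ΣA = 71.096 mm.
Transfer each piece to the horizontal axis through the centroid using Ī + A·d² with d = y − 71.096:
  bottom plate: d = -62.096 mm → contributes +13 279 673 mm⁴
  web plate: d = 16.904 mm → contributes +3 224 037 mm⁴
  top plate: d = 94.904 mm → contributes +17 333 863 mm⁴
  hole: d = -62.096 mm → contributes −109 088 mm⁴
Total I = 33 728 485 mm⁴.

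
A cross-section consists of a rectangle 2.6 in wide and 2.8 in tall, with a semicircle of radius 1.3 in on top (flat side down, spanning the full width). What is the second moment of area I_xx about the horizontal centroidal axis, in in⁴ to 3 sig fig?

Treat the section as a set of non-overlapping primitives; coordinates are from the bounding-box lower-left.
Rectangular body: 2.6 × 2.8, A = 7.28 in², y = 1.4 in, Ī = 4.7563 in⁴.
Semicircular cap: semicircle r = 1.3, A = 2.6546 in², y = 3.3517 in, Ī = 0.31348 in⁴.
Centroid: ȳ = ΣA·y / ΣA = 1.9215 in.
Transfer each piece to the horizontal centroidal axis using Ī + A·d² with d = y − 1.9215:
  rectangular body: d = -0.52153 in → contributes +6.7363 in⁴
  semicircular cap: d = 1.4302 in → contributes +5.7436 in⁴
Total I = 12.48 in⁴.

I_xx ≈ 12.5 in⁴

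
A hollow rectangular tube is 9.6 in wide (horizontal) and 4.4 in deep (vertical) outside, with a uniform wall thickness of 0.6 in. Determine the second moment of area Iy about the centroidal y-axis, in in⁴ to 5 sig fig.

Iy ≈ 166.35 in⁴

Decompose the section into non-overlapping parts with the origin at the bottom-left of its bounding rectangle.
Outer rectangle: 9.6 × 4.4, A = 42.24 in², x = 4.8 in, Ī = 324.4032 in⁴.
Inner void (subtracted): 8.4 × 3.2, A = 26.88 in², x = 4.8 in, Ī = 158.0544 in⁴.
By symmetry the centroid is at mid-width, x̄ = 4.8 in.
All pieces are centred on the centroidal y-axis, so I = ΣĪ (holes subtracted) = 166.3488 in⁴.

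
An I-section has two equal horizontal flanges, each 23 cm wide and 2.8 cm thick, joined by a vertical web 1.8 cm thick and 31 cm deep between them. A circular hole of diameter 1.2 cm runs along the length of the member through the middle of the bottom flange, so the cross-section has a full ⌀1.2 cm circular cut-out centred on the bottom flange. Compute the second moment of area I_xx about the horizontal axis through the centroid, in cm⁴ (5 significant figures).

Split into non-overlapping primitives; take the origin at the lower-left of the bounding box.
Bottom flange: 23 × 2.8, A = 64.4 cm², y = 1.4 cm, Ī = 42.07467 cm⁴.
Web: 1.8 × 31, A = 55.8 cm², y = 18.3 cm, Ī = 4468.65 cm⁴.
Top flange: 23 × 2.8, A = 64.4 cm², y = 35.2 cm, Ī = 42.07467 cm⁴.
Hole (subtracted): ⌀1.2, A = 1.130973 cm², y = 1.4 cm, Ī = 0.1017876 cm⁴.
Centroid: ȳ = ΣA·y / ΣA = 18.40418 cm.
Transfer each piece to the horizontal axis through the centroid using Ī + A·d² with d = y − 18.40418:
  bottom flange: d = -17.00418 cm → contributes +18662.82 cm⁴
  web: d = -0.1041781 cm → contributes +4469.256 cm⁴
  top flange: d = 16.79582 cm → contributes +18209.29 cm⁴
  hole: d = -17.00418 cm → contributes −327.1138 cm⁴
Total I = 41014.26 cm⁴.

I_xx ≈ 4.1014 × 10⁴ cm⁴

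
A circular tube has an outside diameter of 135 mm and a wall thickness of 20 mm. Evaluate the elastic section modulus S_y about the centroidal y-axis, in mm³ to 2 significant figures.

S_y ≈ 1.8 × 10⁵ mm³

Treat the section as a set of non-overlapping primitives; coordinates are from the bounding-box lower-left.
Outer circle: ⌀135, A = 14 314 mm², x = 67.5 mm, Ī = 16 304 406 mm⁴.
Bore (subtracted): ⌀95, A = 7 088 mm², x = 67.5 mm, Ī = 3 998 198 mm⁴.
By symmetry the centroid is at mid-width, x̄ = 67.5 mm.
All pieces are centred on the centroidal y-axis, so I = ΣĪ (holes subtracted) = 12 306 207 mm⁴.
Extreme fibre distance c = 67.5 mm; S = I/c = 182 314 mm³.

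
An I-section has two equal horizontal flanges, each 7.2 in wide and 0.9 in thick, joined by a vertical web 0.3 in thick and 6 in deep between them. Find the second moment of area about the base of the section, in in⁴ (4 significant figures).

Treat the section as a set of non-overlapping primitives; coordinates are from the bounding-box lower-left.
Bottom flange: 7.2 × 0.9, A = 6.48 in², y = 0.45 in, Ī = 0.4374 in⁴.
Web: 0.3 × 6, A = 1.8 in², y = 3.9 in, Ī = 5.4 in⁴.
Top flange: 7.2 × 0.9, A = 6.48 in², y = 7.35 in, Ī = 0.4374 in⁴.
Transfer each piece to the bottom edge using Ī + A·d² with d = y − 0:
  bottom flange: d = 0.45 in → contributes +1.7496 in⁴
  web: d = 3.9 in → contributes +32.778 in⁴
  top flange: d = 7.35 in → contributes +350.503 in⁴
Total I = 385.031 in⁴.

I_base ≈ 385.0 in⁴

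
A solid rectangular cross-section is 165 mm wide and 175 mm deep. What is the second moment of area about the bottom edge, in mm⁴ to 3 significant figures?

I_base ≈ 2.95 × 10⁸ mm⁴

The section: 165 × 175, A = 28 875 mm², y = 87.5 mm, Ī = 73 691 406 mm⁴.
Transfer it to a horizontal axis along the bottom face using Ī + A·d² with d = y − 0:
  the section: d = 87.5 mm → contributes +294 765 625 mm⁴
Total I = 294 765 625 mm⁴.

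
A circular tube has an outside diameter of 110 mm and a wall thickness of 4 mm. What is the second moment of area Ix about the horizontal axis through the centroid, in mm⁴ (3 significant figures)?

Break the section into simple shapes (no overlaps), measuring from the bottom-left corner of the bounding box.
Outer circle: ⌀110, A = 9503.3 mm², y = 55 mm, Ī = 7 186 884 mm⁴.
Bore (subtracted): ⌀102, A = 8171.3 mm², y = 55 mm, Ī = 5 313 376 mm⁴.
By symmetry the centroid is at mid-height, ȳ = 55 mm.
All pieces are centred on the horizontal axis through the centroid, so I = ΣĪ (holes subtracted) = 1 873 508 mm⁴.

Ix ≈ 1.87 × 10⁶ mm⁴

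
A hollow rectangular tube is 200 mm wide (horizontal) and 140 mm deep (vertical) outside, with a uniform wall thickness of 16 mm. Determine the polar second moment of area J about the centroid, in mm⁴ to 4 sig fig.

Break the section into simple shapes (no overlaps), measuring from the bottom-left corner of the bounding box.
Outer rectangle: 200 × 140, A = 28 000 mm², y = 70 mm, Ī = 45 733 333 mm⁴.
Inner void (subtracted): 168 × 108, A = 18 144 mm², y = 70 mm, Ī = 17 635 968 mm⁴.
By symmetry the centroid is at mid-height, ȳ = 70 mm.
All pieces are centred on the centroidal x-axis, so I = ΣĪ (holes subtracted) = 28 097 365 mm⁴.
Repeating about the centroidal y-axis gives I_y = 50 658 645 mm⁴.
Polar second moment: J = I_x + I_y = 78 756 011 mm⁴.

J ≈ 7.876 × 10⁷ mm⁴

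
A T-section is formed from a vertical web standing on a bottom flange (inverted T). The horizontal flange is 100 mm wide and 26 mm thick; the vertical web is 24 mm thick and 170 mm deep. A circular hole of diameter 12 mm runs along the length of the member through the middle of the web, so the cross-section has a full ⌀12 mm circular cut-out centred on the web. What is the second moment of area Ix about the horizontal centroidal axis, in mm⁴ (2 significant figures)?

Treat the section as a set of non-overlapping primitives; coordinates are from the bounding-box lower-left.
Flange: 100 × 26, A = 2 600 mm², y = 13 mm, Ī = 146 467 mm⁴.
Web: 24 × 170, A = 4 080 mm², y = 111 mm, Ī = 9 826 000 mm⁴.
Hole (subtracted): ⌀12, A = 113.1 mm², y = 111 mm, Ī = 1 018 mm⁴.
Centroid: ȳ = ΣA·y / ΣA = 72.2 mm.
Transfer each piece to the horizontal centroidal axis using Ī + A·d² with d = y − 72.2:
  flange: d = -59.2 mm → contributes +9 258 335 mm⁴
  web: d = 38.8 mm → contributes +15 968 397 mm⁴
  hole: d = 38.8 mm → contributes −171 285 mm⁴
Total I = 25 055 447 mm⁴.

Ix ≈ 2.5 × 10⁷ mm⁴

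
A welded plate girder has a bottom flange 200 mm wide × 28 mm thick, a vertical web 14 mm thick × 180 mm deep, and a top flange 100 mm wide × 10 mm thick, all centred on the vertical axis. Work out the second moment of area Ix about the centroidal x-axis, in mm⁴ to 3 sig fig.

Split into non-overlapping primitives; take the origin at the lower-left of the bounding box.
Bottom plate: 200 × 28, A = 5 600 mm², y = 14 mm, Ī = 365 867 mm⁴.
Web plate: 14 × 180, A = 2 520 mm², y = 118 mm, Ī = 6 804 000 mm⁴.
Top plate: 100 × 10, A = 1 000 mm², y = 213 mm, Ī = 8333.3 mm⁴.
Centroid: ȳ = ΣA·y / ΣA = 64.557 mm.
Transfer each piece to the centroidal x-axis using Ī + A·d² with d = y − 64.557:
  bottom plate: d = -50.557 mm → contributes +14 679 534 mm⁴
  web plate: d = 53.443 mm → contributes +14 001 504 mm⁴
  top plate: d = 148.44 mm → contributes +22 043 652 mm⁴
Total I = 50 724 690 mm⁴.

Ix ≈ 5.07 × 10⁷ mm⁴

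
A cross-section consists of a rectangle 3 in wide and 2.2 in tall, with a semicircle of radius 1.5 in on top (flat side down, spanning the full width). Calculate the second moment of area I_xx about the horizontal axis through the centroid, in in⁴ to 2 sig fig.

Decompose the section into non-overlapping parts with the origin at the bottom-left of its bounding rectangle.
Rectangular body: 3 × 2.2, A = 6.6 in², y = 1.1 in, Ī = 2.662 in⁴.
Semicircular cap: semicircle r = 1.5, A = 3.534 in², y = 2.837 in, Ī = 0.5556 in⁴.
Centroid: ȳ = ΣA·y / ΣA = 1.706 in.
Transfer each piece to the horizontal axis through the centroid using Ī + A·d² with d = y − 1.706:
  rectangular body: d = -0.6056 in → contributes +5.083 in⁴
  semicircular cap: d = 1.131 in → contributes +5.076 in⁴
Total I = 10.16 in⁴.

I_xx ≈ 10 in⁴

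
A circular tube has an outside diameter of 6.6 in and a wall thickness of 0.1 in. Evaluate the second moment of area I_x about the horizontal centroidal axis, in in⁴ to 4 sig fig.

I_x ≈ 10.79 in⁴

Break the section into simple shapes (no overlaps), measuring from the bottom-left corner of the bounding box.
Outer circle: ⌀6.6, A = 34.2119 in², y = 3.3 in, Ī = 93.142 in⁴.
Bore (subtracted): ⌀6.4, A = 32.1699 in², y = 3.3 in, Ī = 82.355 in⁴.
By symmetry the centroid is at mid-height, ȳ = 3.3 in.
All pieces are centred on the horizontal centroidal axis, so I = ΣĪ (holes subtracted) = 10.7871 in⁴.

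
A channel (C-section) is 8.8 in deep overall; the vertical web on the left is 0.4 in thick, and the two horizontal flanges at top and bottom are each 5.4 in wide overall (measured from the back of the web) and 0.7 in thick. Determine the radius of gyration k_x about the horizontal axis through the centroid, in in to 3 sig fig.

k_x ≈ 3.62 in

Treat the section as a set of non-overlapping primitives; coordinates are from the bounding-box lower-left.
Web: 0.4 × 8.8, A = 3.52 in², y = 4.4 in, Ī = 22.716 in⁴.
Top flange (beyond web): 5 × 0.7, A = 3.5 in², y = 8.45 in, Ī = 0.14292 in⁴.
Bottom flange (beyond web): 5 × 0.7, A = 3.5 in², y = 0.35 in, Ī = 0.14292 in⁴.
By symmetry the centroid is at mid-height, ȳ = 4.4 in.
Transfer each piece to the horizontal axis through the centroid using Ī + A·d² with d = y − 4.4:
  web: d = 0 in → contributes +22.716 in⁴
  top flange (beyond web): d = 4.05 in → contributes +57.552 in⁴
  bottom flange (beyond web): d = -4.05 in → contributes +57.552 in⁴
Total I = 137.82 in⁴.
Radius of gyration: k = √(I/A) = √(137.82 / 10.52) = 3.6195 in.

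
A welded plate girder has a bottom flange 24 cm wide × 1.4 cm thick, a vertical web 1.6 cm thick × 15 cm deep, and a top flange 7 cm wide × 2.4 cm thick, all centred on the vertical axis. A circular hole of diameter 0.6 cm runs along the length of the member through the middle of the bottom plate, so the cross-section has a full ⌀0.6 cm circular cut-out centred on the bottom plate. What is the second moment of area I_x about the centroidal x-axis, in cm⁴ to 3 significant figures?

Decompose the section into non-overlapping parts with the origin at the bottom-left of its bounding rectangle.
Bottom plate: 24 × 1.4, A = 33.6 cm², y = 0.7 cm, Ī = 5.488 cm⁴.
Web plate: 1.6 × 15, A = 24 cm², y = 8.9 cm, Ī = 450 cm⁴.
Top plate: 7 × 2.4, A = 16.8 cm², y = 17.6 cm, Ī = 8.064 cm⁴.
Hole (subtracted): ⌀0.6, A = 0.28274 cm², y = 0.7 cm, Ī = 0.0063617 cm⁴.
Centroid: ȳ = ΣA·y / ΣA = 7.1859 cm.
Transfer each piece to the centroidal x-axis using Ī + A·d² with d = y − 7.1859:
  bottom plate: d = -6.4859 cm → contributes +1 419 cm⁴
  web plate: d = 1.7141 cm → contributes +520.51 cm⁴
  top plate: d = 10.414 cm → contributes +1830.1 cm⁴
  hole: d = -6.4859 cm → contributes −11.901 cm⁴
Total I = 3757.6 cm⁴.

I_x ≈ 3760 cm⁴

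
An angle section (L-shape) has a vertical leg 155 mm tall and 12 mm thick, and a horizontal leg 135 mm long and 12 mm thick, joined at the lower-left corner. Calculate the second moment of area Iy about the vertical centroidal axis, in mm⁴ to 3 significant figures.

Break the section into simple shapes (no overlaps), measuring from the bottom-left corner of the bounding box.
Vertical leg: 12 × 155, A = 1 860 mm², x = 6 mm, Ī = 22 320 mm⁴.
Horizontal leg (remainder): 123 × 12, A = 1 476 mm², x = 73.5 mm, Ī = 1 860 867 mm⁴.
Centroid: x̄ = ΣA·x / ΣA = 35.865 mm.
Transfer each piece to the vertical centroidal axis using Ī + A·d² with d = x − 35.865:
  vertical leg: d = -29.865 mm → contributes +1 681 300 mm⁴
  horizontal leg (remainder): d = 37.635 mm → contributes +3 951 451 mm⁴
Total I = 5 632 751 mm⁴.

Iy ≈ 5.63 × 10⁶ mm⁴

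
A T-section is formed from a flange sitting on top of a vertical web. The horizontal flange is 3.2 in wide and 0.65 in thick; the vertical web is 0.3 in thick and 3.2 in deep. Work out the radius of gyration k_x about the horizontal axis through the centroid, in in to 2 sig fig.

k_x ≈ 1.0 in

Decompose the section into non-overlapping parts with the origin at the bottom-left of its bounding rectangle.
Flange: 3.2 × 0.65, A = 2.08 in², y = 3.525 in, Ī = 0.07323 in⁴.
Web: 0.3 × 3.2, A = 0.96 in², y = 1.6 in, Ī = 0.8192 in⁴.
Centroid: ȳ = ΣA·y / ΣA = 2.917 in.
Transfer each piece to the horizontal axis through the centroid using Ī + A·d² with d = y − 2.917:
  flange: d = 0.6079 in → contributes +0.8419 in⁴
  web: d = -1.317 in → contributes +2.485 in⁴
Total I = 3.326 in⁴.
Radius of gyration: k = √(I/A) = √(3.326 / 3.04) = 1.046 in.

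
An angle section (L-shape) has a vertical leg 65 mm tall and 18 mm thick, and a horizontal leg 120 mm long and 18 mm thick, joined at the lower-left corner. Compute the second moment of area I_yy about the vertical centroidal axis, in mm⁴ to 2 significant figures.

I_yy ≈ 4.2 × 10⁶ mm⁴

Treat the section as a set of non-overlapping primitives; coordinates are from the bounding-box lower-left.
Vertical leg: 18 × 65, A = 1 170 mm², x = 9 mm, Ī = 31 590 mm⁴.
Horizontal leg (remainder): 102 × 18, A = 1 836 mm², x = 69 mm, Ī = 1 591 812 mm⁴.
Centroid: x̄ = ΣA·x / ΣA = 45.65 mm.
Transfer each piece to the vertical centroidal axis using Ī + A·d² with d = x − 45.65:
  vertical leg: d = -36.65 mm → contributes +1 602 878 mm⁴
  horizontal leg (remainder): d = 23.35 mm → contributes +2 593 123 mm⁴
Total I = 4 196 001 mm⁴.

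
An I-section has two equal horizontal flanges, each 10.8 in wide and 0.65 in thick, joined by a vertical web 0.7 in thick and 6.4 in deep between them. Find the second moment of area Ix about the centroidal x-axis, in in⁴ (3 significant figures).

Ix ≈ 190 in⁴

Decompose the section into non-overlapping parts with the origin at the bottom-left of its bounding rectangle.
Bottom flange: 10.8 × 0.65, A = 7.02 in², y = 0.325 in, Ī = 0.24716 in⁴.
Web: 0.7 × 6.4, A = 4.48 in², y = 3.85 in, Ī = 15.292 in⁴.
Top flange: 10.8 × 0.65, A = 7.02 in², y = 7.375 in, Ī = 0.24716 in⁴.
By symmetry the centroid is at mid-height, ȳ = 3.85 in.
Transfer each piece to the centroidal x-axis using Ī + A·d² with d = y − 3.85:
  bottom flange: d = -3.525 in → contributes +87.475 in⁴
  web: d = 0 in → contributes +15.292 in⁴
  top flange: d = 3.525 in → contributes +87.475 in⁴
Total I = 190.24 in⁴.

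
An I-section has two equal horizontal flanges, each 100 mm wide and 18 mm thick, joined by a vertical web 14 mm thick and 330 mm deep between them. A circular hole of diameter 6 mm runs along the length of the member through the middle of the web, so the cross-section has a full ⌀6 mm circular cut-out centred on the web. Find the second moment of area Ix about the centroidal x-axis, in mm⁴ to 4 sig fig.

Break the section into simple shapes (no overlaps), measuring from the bottom-left corner of the bounding box.
Bottom flange: 100 × 18, A = 1 800 mm², y = 9 mm, Ī = 48 600 mm⁴.
Web: 14 × 330, A = 4 620 mm², y = 183 mm, Ī = 41 926 500 mm⁴.
Top flange: 100 × 18, A = 1 800 mm², y = 357 mm, Ī = 48 600 mm⁴.
Hole (subtracted): ⌀6, A = 28.2743 mm², y = 183 mm, Ī = 63.6173 mm⁴.
By symmetry the centroid is at mid-height, ȳ = 183 mm.
Transfer each piece to the centroidal x-axis using Ī + A·d² with d = y − 183:
  bottom flange: d = -174 mm → contributes +54 545 400 mm⁴
  web: d = 0 mm → contributes +41 926 500 mm⁴
  top flange: d = 174 mm → contributes +54 545 400 mm⁴
  hole: d = 0 mm → contributes −63.6173 mm⁴
Total I = 151 017 236 mm⁴.

Ix ≈ 1.510 × 10⁸ mm⁴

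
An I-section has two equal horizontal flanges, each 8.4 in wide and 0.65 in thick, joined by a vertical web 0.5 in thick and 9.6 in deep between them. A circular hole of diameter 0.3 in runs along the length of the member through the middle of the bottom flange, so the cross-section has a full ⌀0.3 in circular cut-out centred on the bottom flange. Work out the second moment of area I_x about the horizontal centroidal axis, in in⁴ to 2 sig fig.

I_x ≈ 320 in⁴

Decompose the section into non-overlapping parts with the origin at the bottom-left of its bounding rectangle.
Bottom flange: 8.4 × 0.65, A = 5.46 in², y = 0.325 in, Ī = 0.1922 in⁴.
Web: 0.5 × 9.6, A = 4.8 in², y = 5.45 in, Ī = 36.86 in⁴.
Top flange: 8.4 × 0.65, A = 5.46 in², y = 10.58 in, Ī = 0.1922 in⁴.
Hole (subtracted): ⌀0.3, A = 0.07069 in², y = 0.325 in, Ī = 0.0003976 in⁴.
Centroid: ȳ = ΣA·y / ΣA = 5.473 in.
Transfer each piece to the horizontal centroidal axis using Ī + A·d² with d = y − 5.473:
  bottom flange: d = -5.148 in → contributes +144.9 in⁴
  web: d = -0.02315 in → contributes +36.87 in⁴
  top flange: d = 5.102 in → contributes +142.3 in⁴
  hole: d = -5.148 in → contributes −1.874 in⁴
Total I = 322.2 in⁴.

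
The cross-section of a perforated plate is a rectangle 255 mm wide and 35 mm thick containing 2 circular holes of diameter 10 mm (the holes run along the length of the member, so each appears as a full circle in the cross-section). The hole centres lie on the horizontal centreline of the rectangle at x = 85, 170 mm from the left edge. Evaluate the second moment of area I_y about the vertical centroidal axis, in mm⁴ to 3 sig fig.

Treat the section as a set of non-overlapping primitives; coordinates are from the bounding-box lower-left.
Plate: 255 × 35, A = 8 925 mm², x = 127.5 mm, Ī = 48 362 344 mm⁴.
Hole 1 (subtracted): ⌀10, A = 78.54 mm², x = 85 mm, Ī = 490.87 mm⁴.
Hole 2 (subtracted): ⌀10, A = 78.54 mm², x = 170 mm, Ī = 490.87 mm⁴.
By symmetry the centroid is at mid-width, x̄ = 127.5 mm.
Transfer each piece to the vertical centroidal axis using Ī + A·d² with d = x − 127.5:
  plate: d = 0 mm → contributes +48 362 344 mm⁴
  hole 1: d = -42.5 mm → contributes −142 353 mm⁴
  hole 2: d = 42.5 mm → contributes −142 353 mm⁴
Total I = 48 077 637 mm⁴.

I_y ≈ 4.81 × 10⁷ mm⁴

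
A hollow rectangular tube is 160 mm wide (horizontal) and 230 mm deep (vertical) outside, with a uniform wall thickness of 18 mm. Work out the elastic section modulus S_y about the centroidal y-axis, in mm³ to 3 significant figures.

Break the section into simple shapes (no overlaps), measuring from the bottom-left corner of the bounding box.
Outer rectangle: 160 × 230, A = 36 800 mm², x = 80 mm, Ī = 78 506 667 mm⁴.
Inner void (subtracted): 124 × 194, A = 24 056 mm², x = 80 mm, Ī = 30 823 755 mm⁴.
By symmetry the centroid is at mid-width, x̄ = 80 mm.
All pieces are centred on the centroidal y-axis, so I = ΣĪ (holes subtracted) = 47 682 912 mm⁴.
Extreme fibre distance c = 80 mm; S = I/c = 596 036 mm³.

S_y ≈ 5.96 × 10⁵ mm³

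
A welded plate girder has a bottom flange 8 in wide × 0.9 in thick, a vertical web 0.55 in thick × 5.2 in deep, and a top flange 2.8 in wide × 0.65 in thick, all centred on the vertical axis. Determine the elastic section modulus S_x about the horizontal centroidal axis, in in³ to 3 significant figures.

Break the section into simple shapes (no overlaps), measuring from the bottom-left corner of the bounding box.
Bottom plate: 8 × 0.9, A = 7.2 in², y = 0.45 in, Ī = 0.486 in⁴.
Web plate: 0.55 × 5.2, A = 2.86 in², y = 3.5 in, Ī = 6.4445 in⁴.
Top plate: 2.8 × 0.65, A = 1.82 in², y = 6.425 in, Ī = 0.064079 in⁴.
Centroid: ȳ = ΣA·y / ΣA = 2.0996 in.
Transfer each piece to the horizontal centroidal axis using Ī + A·d² with d = y − 2.0996:
  bottom plate: d = -1.6496 in → contributes +20.079 in⁴
  web plate: d = 1.4004 in → contributes +12.053 in⁴
  top plate: d = 4.3254 in → contributes +34.114 in⁴
Total I = 66.246 in⁴.
Extreme fibre distance c = 4.6504 in; S = I/c = 14.245 in³.

S_x ≈ 14.2 in³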